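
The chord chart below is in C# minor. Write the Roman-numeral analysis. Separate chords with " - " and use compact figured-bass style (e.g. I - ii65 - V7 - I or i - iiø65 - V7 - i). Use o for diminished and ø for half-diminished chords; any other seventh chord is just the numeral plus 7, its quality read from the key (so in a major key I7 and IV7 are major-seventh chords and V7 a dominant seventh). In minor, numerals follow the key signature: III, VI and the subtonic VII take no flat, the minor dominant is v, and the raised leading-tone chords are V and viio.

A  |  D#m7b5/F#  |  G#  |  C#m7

VI - iiø65 - V - i7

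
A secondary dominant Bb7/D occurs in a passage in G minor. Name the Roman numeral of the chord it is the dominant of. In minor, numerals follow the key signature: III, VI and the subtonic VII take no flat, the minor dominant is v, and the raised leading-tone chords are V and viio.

VI

The chord is a dominant seventh chord on Bb.
A dominant resolves down a perfect fifth: Bb → Eb. In G minor, Eb is scale degree 6, i.e. VI.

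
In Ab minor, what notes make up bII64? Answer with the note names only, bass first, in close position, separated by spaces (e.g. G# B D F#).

Fb Bbb Db

Scale degree 2 in Ab minor is Bb; lowering it a half step gives Bbb. bII64 is the Neapolitan chord — a major triad on the lowered second degree.
So the chord is Bbb-Db-Fb.
With the 64 figure the chord is in second inversion; from the bass Fb upward in close position it reads Fb-Bbb-Db.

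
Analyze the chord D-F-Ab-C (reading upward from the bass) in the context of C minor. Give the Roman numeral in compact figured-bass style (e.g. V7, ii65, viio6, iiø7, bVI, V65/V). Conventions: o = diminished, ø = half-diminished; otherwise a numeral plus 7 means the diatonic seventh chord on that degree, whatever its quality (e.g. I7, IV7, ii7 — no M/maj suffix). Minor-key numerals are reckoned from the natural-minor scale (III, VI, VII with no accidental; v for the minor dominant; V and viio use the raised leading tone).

iiø7

The pitches D-F-Ab-C form a half-diminished seventh chord rooted on D.
In C minor, D is the supertonic; the diatonic half-diminished seventh chord there is iiø7.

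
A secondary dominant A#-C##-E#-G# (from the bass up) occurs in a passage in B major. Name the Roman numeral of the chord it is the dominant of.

iii

The chord is a dominant seventh chord on A#.
A dominant resolves down a perfect fifth: A# → D#. In B major, D# is scale degree 3, i.e. iii.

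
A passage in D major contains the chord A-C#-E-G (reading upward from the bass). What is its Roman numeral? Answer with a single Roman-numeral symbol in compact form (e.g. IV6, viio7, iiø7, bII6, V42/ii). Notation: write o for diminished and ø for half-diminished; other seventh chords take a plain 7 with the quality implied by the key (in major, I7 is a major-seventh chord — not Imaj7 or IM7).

V7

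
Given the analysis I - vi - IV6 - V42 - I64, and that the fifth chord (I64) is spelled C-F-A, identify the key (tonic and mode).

F major

I64 is given as C-F-A — a major triad with root F.
If F is scale degree 1 and the mode makes that degree carry a major triad, the tonic is F and the mode is major.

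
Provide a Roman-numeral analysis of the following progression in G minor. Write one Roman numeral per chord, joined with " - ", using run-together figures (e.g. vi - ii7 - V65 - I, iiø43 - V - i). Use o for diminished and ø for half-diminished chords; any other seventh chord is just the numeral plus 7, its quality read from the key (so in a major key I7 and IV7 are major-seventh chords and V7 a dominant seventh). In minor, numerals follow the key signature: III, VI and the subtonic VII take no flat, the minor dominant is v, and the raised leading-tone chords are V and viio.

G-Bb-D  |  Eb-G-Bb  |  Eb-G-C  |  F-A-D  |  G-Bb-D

i - VI - iv6 - v6 - i

G-Bb-D: root G is the tonic; minor triad there is i.
Eb-G-Bb: major triad on Eb = scale degree 6 → VI.
Eb-G-C: minor triad on C = scale degree 4 → iv6.
F-A-D: minor triad on D = scale degree 5 → v6.
G-Bb-D: minor triad on G = scale degree 1 → i.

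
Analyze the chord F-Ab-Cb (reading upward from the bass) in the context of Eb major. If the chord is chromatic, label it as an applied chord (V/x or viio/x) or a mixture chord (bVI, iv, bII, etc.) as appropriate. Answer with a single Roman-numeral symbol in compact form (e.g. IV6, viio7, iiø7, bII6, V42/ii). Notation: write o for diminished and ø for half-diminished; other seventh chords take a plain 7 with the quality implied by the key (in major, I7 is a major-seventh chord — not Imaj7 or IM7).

iio

Stacked in thirds the chord is F-Ab-Cb: a diminished triad on F.
F is the second degree of Eb major. This is the diminished supertonic triad, borrowed from the parallel minor.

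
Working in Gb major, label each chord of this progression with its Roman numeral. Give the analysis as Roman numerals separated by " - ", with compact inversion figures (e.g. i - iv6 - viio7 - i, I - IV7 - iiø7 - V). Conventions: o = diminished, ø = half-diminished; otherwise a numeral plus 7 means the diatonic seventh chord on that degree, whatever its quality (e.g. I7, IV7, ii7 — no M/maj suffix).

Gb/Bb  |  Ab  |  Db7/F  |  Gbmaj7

I6 - V/V - V65 - I7

Gb/Bb: root Gb is the tonic; major triad there is I6.
Ab: chromatic; Ab is V of V, so V/V.
Db7/F: root Db is the dominant; dominant seventh chord there is V65.
Gbmaj7: root Gb is the tonic; major seventh chord there is I7.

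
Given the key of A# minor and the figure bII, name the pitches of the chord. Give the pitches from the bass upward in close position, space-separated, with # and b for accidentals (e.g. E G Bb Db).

Scale degree 2 in A# minor is B#; lowering it a half step gives B. bII is the Neapolitan chord — a major triad on the lowered second degree.
So the chord is B-D#-F#.

B D# F#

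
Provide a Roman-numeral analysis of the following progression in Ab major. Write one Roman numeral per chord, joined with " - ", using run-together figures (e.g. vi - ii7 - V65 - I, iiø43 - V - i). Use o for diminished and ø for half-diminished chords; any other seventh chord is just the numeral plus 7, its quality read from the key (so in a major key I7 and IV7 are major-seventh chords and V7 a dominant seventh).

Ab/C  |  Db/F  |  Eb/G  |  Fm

Ab/C: major triad on Ab = scale degree 1 → I6.
Db/F: major triad on Db = scale degree 4 → IV6.
Eb/G: root Eb is the dominant; major triad there is V6.
Fm: minor triad on F = scale degree 6 → vi.

I6 - IV6 - V6 - vi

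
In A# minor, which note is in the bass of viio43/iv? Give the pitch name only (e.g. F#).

The applied chord viio43/iv is rooted on C##: C##-E#-G#-B.
The figure 43 means second inversion — the fifth is in the bass.

G#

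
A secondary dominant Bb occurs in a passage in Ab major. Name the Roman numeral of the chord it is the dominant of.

The chord is a major triad on Bb.
A dominant resolves down a perfect fifth: Bb → Eb. In Ab major, Eb is scale degree 5, i.e. V.

V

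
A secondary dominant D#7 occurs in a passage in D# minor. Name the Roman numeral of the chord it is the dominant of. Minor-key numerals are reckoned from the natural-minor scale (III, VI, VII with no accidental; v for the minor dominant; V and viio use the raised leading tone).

iv

The chord is a dominant seventh chord on D#.
A dominant resolves down a perfect fifth: D# → G#. In D# minor, G# is scale degree 4, i.e. iv.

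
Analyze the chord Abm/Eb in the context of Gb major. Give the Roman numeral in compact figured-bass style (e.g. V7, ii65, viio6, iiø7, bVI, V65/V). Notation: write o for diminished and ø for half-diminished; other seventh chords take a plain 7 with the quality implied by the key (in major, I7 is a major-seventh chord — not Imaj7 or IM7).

Stacked in thirds the chord is Ab-Cb-Eb: a minor triad on Ab.
Ab is scale degree 2 in Gb major, and a minor triad on that degree is written ii.
With Eb in the bass the chord is in second inversion, so the figured bass is 64.

ii64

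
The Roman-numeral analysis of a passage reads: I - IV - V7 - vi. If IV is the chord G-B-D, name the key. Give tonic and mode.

D major

The chord G is a major triad rooted on G; its label is IV.
Counting down 3 scale steps from G places the tonic on D; a major triad on degree 4 is diatonic only in major.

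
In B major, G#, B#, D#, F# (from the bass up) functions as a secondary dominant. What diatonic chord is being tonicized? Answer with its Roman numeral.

ii

The chord is a dominant seventh chord on G#.
A dominant resolves down a perfect fifth: G# → C#. In B major, C# is scale degree 2, i.e. ii.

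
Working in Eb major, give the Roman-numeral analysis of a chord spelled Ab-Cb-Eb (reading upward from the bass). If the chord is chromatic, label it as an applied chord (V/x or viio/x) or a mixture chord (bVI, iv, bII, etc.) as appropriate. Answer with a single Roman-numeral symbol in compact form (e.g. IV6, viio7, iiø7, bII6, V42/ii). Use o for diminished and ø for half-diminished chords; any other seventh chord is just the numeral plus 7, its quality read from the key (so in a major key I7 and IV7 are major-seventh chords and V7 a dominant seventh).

iv

The pitches Ab-Cb-Eb form a minor triad rooted on Ab.
Ab is the fourth degree of Eb major. This is the minor subdominant, borrowed from the parallel minor.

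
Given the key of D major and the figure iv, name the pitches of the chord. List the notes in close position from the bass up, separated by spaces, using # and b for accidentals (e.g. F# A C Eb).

G Bb D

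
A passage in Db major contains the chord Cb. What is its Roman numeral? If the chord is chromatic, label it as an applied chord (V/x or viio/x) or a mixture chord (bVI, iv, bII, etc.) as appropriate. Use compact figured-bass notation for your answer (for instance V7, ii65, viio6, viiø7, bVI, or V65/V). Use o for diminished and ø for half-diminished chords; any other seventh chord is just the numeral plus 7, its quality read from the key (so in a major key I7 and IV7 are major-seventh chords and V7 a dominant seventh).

bVII

The pitches Cb-Eb-Gb form a major triad rooted on Cb.
Cb is the lowered seventh degree of Db major (diatonic 7 would be C). This is a major triad on the lowered seventh degree (the subtonic), borrowed from the parallel minor.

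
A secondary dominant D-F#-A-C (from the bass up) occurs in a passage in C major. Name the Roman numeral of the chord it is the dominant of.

The chord is a dominant seventh chord on D.
A dominant resolves down a perfect fifth: D → G. In C major, G is scale degree 5, i.e. V.

V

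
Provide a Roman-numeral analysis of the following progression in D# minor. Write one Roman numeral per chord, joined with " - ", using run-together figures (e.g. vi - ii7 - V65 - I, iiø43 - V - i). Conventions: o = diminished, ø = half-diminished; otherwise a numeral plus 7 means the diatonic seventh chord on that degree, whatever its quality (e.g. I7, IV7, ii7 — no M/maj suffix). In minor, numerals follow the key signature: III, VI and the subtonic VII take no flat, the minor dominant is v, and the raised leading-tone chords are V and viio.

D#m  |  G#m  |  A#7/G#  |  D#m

D#m: minor triad on D# = scale degree 1 → i.
G#m has root G#, degree 4 in D# minor, so iv.
A#7/G#: dominant seventh chord on A# = scale degree 5 → V42.
D#m: root D# is the tonic; minor triad there is i.

i - iv - V42 - i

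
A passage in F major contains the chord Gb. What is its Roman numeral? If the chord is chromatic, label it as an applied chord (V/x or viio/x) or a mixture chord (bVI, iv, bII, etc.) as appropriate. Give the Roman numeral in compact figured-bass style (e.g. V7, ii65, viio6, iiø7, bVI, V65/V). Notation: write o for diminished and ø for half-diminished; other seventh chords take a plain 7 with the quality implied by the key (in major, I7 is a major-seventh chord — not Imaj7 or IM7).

bII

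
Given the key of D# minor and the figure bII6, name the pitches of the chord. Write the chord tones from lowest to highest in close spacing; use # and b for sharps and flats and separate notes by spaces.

G# B E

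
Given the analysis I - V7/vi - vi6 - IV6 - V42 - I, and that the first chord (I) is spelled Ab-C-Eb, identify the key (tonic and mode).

Ab major

The chord Ab is a major triad rooted on Ab; its label is I.
If Ab is scale degree 1 and the mode makes that degree carry a major triad, the tonic is Ab and the mode is major.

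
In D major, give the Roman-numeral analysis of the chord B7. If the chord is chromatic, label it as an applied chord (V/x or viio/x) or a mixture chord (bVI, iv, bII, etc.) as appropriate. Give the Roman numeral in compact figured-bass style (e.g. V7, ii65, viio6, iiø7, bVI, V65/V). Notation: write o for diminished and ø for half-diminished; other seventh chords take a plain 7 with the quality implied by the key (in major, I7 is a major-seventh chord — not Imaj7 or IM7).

V7/ii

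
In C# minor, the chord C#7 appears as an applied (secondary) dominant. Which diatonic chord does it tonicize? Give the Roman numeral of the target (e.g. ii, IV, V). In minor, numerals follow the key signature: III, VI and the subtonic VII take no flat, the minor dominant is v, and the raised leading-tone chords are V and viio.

The chord is a dominant seventh chord on C#.
A dominant resolves down a perfect fifth: C# → F#. In C# minor, F# is scale degree 4, i.e. iv.

iv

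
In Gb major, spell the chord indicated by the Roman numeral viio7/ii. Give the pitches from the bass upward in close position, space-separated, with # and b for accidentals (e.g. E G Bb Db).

viio7/ii is a secondary leading-tone chord. The target ii is Ab in Gb major; the applied chord is rooted a semitone below, on G.
Building a fully diminished seventh chord on G gives G-Bb-Db-Fb.

G Bb Db Fb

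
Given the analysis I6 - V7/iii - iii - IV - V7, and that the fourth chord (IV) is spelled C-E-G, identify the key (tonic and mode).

G major

The anchor chord is a major triad on C, labeled IV.
IV on C implies C is the subdominant; that puts the tonic at G, and the uppercase numeral fits major mode.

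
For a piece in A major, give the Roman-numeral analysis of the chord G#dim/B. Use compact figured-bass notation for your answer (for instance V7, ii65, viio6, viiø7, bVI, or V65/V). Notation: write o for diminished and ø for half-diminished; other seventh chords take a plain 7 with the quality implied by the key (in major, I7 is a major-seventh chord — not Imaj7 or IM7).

The pitches G#-B-D form a diminished triad rooted on G#.
In A major, G# is the leading tone; the diatonic diminished triad there is viio.
With B in the bass the chord is in first inversion, so the figured bass is 6.

viio6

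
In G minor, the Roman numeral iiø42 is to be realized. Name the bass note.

iiø in G minor has root A; the chord is A-C-Eb-G.
The figure 42 means third inversion — the seventh is in the bass.

G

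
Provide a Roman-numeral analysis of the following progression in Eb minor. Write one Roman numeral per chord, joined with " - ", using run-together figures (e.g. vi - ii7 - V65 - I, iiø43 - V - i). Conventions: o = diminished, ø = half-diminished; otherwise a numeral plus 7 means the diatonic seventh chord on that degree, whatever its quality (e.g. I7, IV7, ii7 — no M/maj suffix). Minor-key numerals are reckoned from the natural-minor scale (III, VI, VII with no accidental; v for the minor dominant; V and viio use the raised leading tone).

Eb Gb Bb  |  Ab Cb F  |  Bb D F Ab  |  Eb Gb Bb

Eb-Gb-Bb has root Eb, degree 1 in Eb minor, so i.
Ab-Cb-F: diminished triad on F = scale degree 2 → iio6.
Bb-D-F-Ab has root Bb, degree 5 in Eb minor, so V7.
Eb-Gb-Bb has root Eb, degree 1 in Eb minor, so i.

i - iio6 - V7 - i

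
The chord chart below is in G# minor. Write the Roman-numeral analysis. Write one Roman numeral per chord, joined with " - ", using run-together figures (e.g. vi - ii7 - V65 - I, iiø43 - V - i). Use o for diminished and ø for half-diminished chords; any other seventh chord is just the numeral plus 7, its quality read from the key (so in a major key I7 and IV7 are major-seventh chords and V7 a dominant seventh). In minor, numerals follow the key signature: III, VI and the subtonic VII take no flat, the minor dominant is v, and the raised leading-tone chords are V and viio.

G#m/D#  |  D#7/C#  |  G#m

i64 - V42 - i

G#m/D#: minor triad on G# = scale degree 1 → i64.
D#7/C# has root D#, degree 5 in G# minor, so V42.
G#m has root G#, degree 1 in G# minor, so i.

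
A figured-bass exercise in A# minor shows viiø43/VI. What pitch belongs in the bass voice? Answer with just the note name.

B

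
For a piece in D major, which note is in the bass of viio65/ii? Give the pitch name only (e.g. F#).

The applied chord viio65/ii is rooted on D#: D#-F#-A-C.
The figure 65 means first inversion — the third is in the bass.

F#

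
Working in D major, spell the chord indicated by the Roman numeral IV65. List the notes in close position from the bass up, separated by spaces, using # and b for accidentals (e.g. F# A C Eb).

The numeral's case and figure indicate a major seventh chord. In D major its root, the subdominant, is G.
That chord is spelled G-B-D-F#.
The figured bass 65 indicates first inversion, placing the third (B) in the bass: B-D-F#-G.

B D F# G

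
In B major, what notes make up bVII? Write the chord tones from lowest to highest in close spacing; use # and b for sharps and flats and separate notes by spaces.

A C# E

Scale degree 7 in B major is A#; lowering it a half step gives A. bVII is a major triad on the lowered seventh degree (the subtonic), borrowed from the parallel minor.
So the chord is A-C#-E.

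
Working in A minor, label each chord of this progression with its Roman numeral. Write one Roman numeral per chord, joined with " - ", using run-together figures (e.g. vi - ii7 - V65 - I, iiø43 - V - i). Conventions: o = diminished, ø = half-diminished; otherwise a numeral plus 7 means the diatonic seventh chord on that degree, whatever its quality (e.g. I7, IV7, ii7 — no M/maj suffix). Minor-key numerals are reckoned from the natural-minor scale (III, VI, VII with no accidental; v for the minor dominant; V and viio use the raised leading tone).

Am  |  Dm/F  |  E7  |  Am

i - iv6 - V7 - i

Am has root A, degree 1 in A minor, so i.
Dm/F: minor triad on D = scale degree 4 → iv6.
E7 has root E, degree 5 in A minor, so V7.
Am: minor triad on A = scale degree 1 → i.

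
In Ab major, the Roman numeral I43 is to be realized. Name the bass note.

Eb

I in Ab major has root Ab; the chord is Ab-C-Eb-G.
The figure 43 means second inversion — the fifth is in the bass.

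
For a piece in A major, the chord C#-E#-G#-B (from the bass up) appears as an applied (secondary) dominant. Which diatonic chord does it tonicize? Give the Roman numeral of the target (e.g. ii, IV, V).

The chord is a dominant seventh chord on C#.
A dominant resolves down a perfect fifth: C# → F#. In A major, F# is scale degree 6, i.e. vi.

vi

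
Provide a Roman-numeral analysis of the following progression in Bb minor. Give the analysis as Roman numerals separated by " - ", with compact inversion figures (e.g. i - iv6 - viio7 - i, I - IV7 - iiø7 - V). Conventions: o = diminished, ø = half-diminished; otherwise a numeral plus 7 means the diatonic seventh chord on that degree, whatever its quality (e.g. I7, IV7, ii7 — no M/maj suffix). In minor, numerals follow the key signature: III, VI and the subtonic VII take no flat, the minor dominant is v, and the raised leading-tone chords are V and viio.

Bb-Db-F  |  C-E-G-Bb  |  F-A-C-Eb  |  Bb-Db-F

i - V7/V - V7 - i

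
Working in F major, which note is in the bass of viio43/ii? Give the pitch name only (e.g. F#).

C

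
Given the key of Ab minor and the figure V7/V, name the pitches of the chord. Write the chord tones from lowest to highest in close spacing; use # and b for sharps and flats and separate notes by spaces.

Bb D F Ab

V7/V is a secondary dominant — the dominant seventh of V. V in Ab minor is Eb, so the applied chord's root is Bb, a perfect fifth above.
Building a dominant seventh chord on Bb gives Bb-D-F-Ab.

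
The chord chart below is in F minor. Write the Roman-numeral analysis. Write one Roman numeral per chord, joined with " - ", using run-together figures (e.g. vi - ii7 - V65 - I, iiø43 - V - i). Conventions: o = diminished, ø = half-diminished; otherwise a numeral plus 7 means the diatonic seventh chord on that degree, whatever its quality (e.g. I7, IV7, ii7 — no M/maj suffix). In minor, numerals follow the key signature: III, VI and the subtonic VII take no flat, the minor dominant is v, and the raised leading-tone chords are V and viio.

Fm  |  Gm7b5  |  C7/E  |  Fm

Fm: minor triad on F = scale degree 1 → i.
Gm7b5 has root G, degree 2 in F minor, so iiø7.
C7/E: dominant seventh chord on C = scale degree 5 → V65.
Fm: minor triad on F = scale degree 1 → i.

i - iiø7 - V65 - i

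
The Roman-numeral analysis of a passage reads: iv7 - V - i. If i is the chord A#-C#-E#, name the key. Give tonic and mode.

A# minor

i is given as A#-C#-E# — a minor triad with root A#.
If A# is scale degree 1 and the mode makes that degree carry a minor triad, the tonic is A# and the mode is minor.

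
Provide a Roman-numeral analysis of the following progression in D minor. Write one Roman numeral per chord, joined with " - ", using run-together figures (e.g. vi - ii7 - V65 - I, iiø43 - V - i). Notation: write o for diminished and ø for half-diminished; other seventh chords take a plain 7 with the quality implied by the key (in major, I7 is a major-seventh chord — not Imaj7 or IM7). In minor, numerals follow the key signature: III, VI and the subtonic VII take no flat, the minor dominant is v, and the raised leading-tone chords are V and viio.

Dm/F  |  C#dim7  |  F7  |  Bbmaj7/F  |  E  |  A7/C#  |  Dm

i6 - viio7 - V7/VI - VI43 - V/V - V65 - i

Dm/F has root D, degree 1 in D minor, so i6.
C#dim7: root C# is the leading tone; fully diminished seventh chord there is viio7.
F7: a dominant seventh chord on F, the applied dominant of VI → V7/VI.
Bbmaj7/F: root Bb is the submediant; major seventh chord there is VI43.
E: a major triad on E, the applied dominant of V → V/V.
A7/C#: root A is the dominant; dominant seventh chord there is V65.
Dm: minor triad on D = scale degree 1 → i.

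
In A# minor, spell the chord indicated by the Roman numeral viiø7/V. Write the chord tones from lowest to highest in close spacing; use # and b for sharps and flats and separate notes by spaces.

D## F## A# C##

The slash marks an applied leading-tone chord: viio of V. In A# minor, V is E#, so the leading tone to it is D##, a half step below.
Building a half-diminished seventh chord on D## gives D##-F##-A#-C##.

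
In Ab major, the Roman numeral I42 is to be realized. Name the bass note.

G

I in Ab major has root Ab; the chord is Ab-C-Eb-G.
The figure 42 means third inversion — the seventh is in the bass.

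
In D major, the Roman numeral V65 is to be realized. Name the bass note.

V in D major has root A; the chord is A-C#-E-G.
The figure 65 means first inversion — the third is in the bass.

C#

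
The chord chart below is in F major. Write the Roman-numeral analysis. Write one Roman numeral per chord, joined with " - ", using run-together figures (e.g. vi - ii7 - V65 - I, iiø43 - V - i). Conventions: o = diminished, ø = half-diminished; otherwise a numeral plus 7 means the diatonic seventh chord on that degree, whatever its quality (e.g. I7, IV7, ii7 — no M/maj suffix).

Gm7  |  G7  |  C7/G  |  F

ii7 - V7/V - V43 - I

Gm7 has root G, degree 2 in F major, so ii7.
G7 is the secondary dominant of V (dominant seventh chord on G): V7/V.
C7/G: dominant seventh chord on C = scale degree 5 → V43.
F: major triad on F = scale degree 1 → I.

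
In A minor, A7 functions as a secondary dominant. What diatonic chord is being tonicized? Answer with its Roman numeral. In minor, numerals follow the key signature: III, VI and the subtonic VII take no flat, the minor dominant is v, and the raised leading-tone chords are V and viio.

iv

The chord is a dominant seventh chord on A.
A dominant resolves down a perfect fifth: A → D. In A minor, D is scale degree 4, i.e. iv.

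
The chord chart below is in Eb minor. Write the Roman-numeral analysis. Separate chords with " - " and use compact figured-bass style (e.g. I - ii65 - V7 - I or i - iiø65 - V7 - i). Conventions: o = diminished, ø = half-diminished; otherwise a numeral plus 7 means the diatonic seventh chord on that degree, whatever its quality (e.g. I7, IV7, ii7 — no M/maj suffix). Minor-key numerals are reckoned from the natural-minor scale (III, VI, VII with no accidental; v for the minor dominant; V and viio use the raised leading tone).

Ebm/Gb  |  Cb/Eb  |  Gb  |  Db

Ebm/Gb: minor triad on Eb = scale degree 1 → i6.
Cb/Eb: major triad on Cb = scale degree 6 → VI6.
Gb: root Gb is the mediant; major triad there is III.
Db: major triad on Db = scale degree 7 → VII.

i6 - VI6 - III - VII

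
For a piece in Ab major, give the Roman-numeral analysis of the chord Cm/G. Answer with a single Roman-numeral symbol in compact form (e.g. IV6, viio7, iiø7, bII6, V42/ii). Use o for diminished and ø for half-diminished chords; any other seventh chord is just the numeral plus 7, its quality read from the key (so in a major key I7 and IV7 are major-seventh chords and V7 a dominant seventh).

iii64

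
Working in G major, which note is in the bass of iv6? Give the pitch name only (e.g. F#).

Eb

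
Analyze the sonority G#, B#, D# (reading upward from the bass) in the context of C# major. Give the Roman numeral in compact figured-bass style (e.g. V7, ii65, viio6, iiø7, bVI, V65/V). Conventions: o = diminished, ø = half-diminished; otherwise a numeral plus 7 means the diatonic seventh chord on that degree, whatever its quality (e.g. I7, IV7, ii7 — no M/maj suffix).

The pitches G#-B#-D# form a major triad rooted on G#.
G# is scale degree 5 in C# major, and a major triad on that degree is written V.

V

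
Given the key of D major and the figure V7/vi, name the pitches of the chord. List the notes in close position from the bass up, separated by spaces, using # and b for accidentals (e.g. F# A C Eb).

The slash means an applied dominant: we want the dominant of vi. In D major, vi is B minor, and its dominant is built on F#.
Building a dominant seventh chord on F# gives F#-A#-C#-E.

F# A# C# E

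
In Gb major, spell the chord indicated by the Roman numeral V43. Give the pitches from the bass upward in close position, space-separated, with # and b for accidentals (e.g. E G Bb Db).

In Gb major, the fifth degree is Db, and the diatonic chord built there is a dominant seventh chord.
Stacking thirds from Db gives Db-F-Ab-Cb.
With the 43 figure the chord is in second inversion; from the bass Ab upward in close position it reads Ab-Cb-Db-F.

Ab Cb Db F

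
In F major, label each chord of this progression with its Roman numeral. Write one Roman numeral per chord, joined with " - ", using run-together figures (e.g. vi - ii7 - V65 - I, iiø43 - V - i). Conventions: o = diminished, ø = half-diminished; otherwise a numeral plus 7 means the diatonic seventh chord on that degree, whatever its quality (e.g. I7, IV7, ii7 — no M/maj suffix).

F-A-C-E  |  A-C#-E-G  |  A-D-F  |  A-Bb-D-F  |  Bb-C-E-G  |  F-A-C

I7 - V7/vi - vi64 - IV42 - V42 - I

F-A-C-E has root F, degree 1 in F major, so I7.
A-C#-E-G: chromatic; A is V of vi, so V7/vi.
A-D-F has root D, degree 6 in F major, so vi64.
A-Bb-D-F has root Bb, degree 4 in F major, so IV42.
Bb-C-E-G: dominant seventh chord on C = scale degree 5 → V42.
F-A-C: root F is the tonic; major triad there is I.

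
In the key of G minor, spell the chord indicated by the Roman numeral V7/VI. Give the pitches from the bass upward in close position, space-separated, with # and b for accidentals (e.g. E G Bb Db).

Bb D F Ab

V7/VI is a secondary dominant — the dominant seventh of VI. VI in G minor is Eb, so the applied chord's root is Bb, a perfect fifth above.
Building a dominant seventh chord on Bb gives Bb-D-F-Ab.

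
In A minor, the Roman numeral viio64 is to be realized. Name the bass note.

D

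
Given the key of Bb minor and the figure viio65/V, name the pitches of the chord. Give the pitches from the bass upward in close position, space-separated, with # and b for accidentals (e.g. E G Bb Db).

G Bb Db E

viio65/V is a secondary leading-tone chord. The target V is F in Bb minor; the applied chord is rooted a semitone below, on E.
Building a fully diminished seventh chord on E gives E-G-Bb-Db.
The figured bass 65 indicates first inversion, placing the third (G) in the bass: G-Bb-Db-E.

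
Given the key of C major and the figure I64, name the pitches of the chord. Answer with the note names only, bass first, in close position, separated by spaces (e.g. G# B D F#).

G C E

The numeral's case and figure indicate a major triad. In C major its root, the first degree, is C.
Stacking thirds from C gives C-E-G.
The figured bass 64 indicates second inversion, placing the fifth (G) in the bass: G-C-E.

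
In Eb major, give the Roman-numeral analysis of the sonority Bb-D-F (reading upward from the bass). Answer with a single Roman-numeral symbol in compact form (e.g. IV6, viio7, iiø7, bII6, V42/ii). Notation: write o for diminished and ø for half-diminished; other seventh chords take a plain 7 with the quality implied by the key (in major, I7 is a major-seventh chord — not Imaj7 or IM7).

V

The pitches Bb-D-F form a major triad rooted on Bb.
In Eb major, Bb is the dominant; the diatonic major triad there is V.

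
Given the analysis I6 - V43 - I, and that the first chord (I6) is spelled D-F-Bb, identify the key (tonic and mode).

I6 is given as D-F-Bb — a major triad with root Bb.
If Bb is scale degree 1 and the mode makes that degree carry a major triad, the tonic is Bb and the mode is major.

Bb major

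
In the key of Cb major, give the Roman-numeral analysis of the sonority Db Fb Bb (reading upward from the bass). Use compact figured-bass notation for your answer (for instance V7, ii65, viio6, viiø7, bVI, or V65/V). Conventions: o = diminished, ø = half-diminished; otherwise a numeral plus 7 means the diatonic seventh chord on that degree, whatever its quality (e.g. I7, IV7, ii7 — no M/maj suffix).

Stacked in thirds the chord is Bb-Db-Fb: a diminished triad on Bb.
In Cb major, Bb is the leading tone; the diatonic diminished triad there is viio.
With Db in the bass the chord is in first inversion, so the figured bass is 6.

viio6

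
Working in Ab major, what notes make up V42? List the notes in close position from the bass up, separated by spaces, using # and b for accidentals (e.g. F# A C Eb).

Db Eb G Bb

The numeral's case and figure indicate a dominant seventh chord. In Ab major its root, the dominant, is Eb.
That chord is spelled Eb-G-Bb-Db.
With the 42 figure the chord is in third inversion; from the bass Db upward in close position it reads Db-Eb-G-Bb.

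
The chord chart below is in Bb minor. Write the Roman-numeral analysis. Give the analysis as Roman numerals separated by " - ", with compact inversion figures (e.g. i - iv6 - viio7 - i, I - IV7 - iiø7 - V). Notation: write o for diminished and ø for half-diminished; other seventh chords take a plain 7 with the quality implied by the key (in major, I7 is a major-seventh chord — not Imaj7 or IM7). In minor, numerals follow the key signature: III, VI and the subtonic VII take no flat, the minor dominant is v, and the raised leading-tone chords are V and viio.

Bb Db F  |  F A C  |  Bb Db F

Bb-Db-F: minor triad on Bb = scale degree 1 → i.
F-A-C: root F is the dominant; major triad there is V.
Bb-Db-F has root Bb, degree 1 in Bb minor, so i.

i - V - i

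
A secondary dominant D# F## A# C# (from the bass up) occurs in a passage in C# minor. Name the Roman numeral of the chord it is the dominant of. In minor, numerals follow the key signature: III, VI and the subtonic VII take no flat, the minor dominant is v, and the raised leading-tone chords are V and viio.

The chord is a dominant seventh chord on D#.
A dominant resolves down a perfect fifth: D# → G#. In C# minor, G# is scale degree 5, i.e. V.

V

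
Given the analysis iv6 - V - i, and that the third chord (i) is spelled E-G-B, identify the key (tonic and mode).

E minor

The chord Em is a minor triad rooted on E; its label is i.
If E is scale degree 1 and the mode makes that degree carry a minor triad, the tonic is E and the mode is minor.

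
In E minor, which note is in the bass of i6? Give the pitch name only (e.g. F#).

i in E minor has root E; the chord is E-G-B.
The figure 6 means first inversion — the third is in the bass.

G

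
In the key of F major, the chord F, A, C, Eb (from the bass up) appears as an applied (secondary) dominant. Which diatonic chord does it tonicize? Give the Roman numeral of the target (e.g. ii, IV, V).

IV

The chord is a dominant seventh chord on F.
A dominant resolves down a perfect fifth: F → Bb. In F major, Bb is scale degree 4, i.e. IV.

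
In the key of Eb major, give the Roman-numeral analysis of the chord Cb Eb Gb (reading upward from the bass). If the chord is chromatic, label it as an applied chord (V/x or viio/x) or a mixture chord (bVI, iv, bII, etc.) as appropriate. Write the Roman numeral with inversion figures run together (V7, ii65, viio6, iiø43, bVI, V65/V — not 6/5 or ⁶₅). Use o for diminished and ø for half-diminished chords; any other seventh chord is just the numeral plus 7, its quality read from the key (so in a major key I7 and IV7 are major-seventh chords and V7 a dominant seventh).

Stacked in thirds the chord is Cb-Eb-Gb: a major triad on Cb.
Cb is the lowered sixth degree of Eb major (diatonic 6 would be C). This is a major triad on the lowered sixth degree, borrowed from the parallel minor.

bVI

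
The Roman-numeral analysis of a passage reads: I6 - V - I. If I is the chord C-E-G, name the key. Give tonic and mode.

C major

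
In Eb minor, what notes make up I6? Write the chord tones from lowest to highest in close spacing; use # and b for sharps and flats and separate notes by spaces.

Scale degree 1 in Eb minor is Eb; here the chord built on it is altered to a major triad. I6 is the major tonic (Picardy third), borrowed from the parallel major.
So the chord is Eb-G-Bb.
The figured bass 6 indicates first inversion, placing the third (G) in the bass: G-Bb-Eb.

G Bb Eb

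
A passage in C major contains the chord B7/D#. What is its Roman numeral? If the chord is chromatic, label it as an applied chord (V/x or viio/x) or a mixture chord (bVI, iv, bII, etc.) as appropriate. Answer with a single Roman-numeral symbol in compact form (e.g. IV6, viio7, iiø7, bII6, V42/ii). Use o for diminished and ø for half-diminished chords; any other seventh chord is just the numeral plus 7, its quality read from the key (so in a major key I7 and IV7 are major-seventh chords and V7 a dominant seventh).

Stacked in thirds the chord is B-D#-F#-A: a dominant seventh chord on B.
B is not a diatonic chord root with this quality in C major, but it lies a perfect fifth above E (iii), so the chord functions as an applied dominant of iii.
With D# in the bass the chord is in first inversion, so the figured bass is 65.

V65/iii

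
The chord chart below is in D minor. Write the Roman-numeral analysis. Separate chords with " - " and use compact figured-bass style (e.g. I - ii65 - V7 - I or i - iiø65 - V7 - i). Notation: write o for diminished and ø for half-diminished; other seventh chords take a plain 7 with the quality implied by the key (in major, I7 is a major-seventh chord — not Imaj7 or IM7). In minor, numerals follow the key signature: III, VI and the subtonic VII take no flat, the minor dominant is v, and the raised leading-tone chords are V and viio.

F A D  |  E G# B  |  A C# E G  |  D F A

F-A-D: root D is the tonic; minor triad there is i6.
E-G#-B is the secondary dominant of V (major triad on E): V/V.
A-C#-E-G has root A, degree 5 in D minor, so V7.
D-F-A: minor triad on D = scale degree 1 → i.

i6 - V/V - V7 - i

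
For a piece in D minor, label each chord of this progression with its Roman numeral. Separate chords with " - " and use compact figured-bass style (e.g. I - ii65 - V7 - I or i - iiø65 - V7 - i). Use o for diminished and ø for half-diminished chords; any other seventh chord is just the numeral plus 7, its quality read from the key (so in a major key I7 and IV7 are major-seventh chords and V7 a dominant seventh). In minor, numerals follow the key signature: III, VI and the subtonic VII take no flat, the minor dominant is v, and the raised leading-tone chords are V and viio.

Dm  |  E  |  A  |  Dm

Dm: root D is the tonic; minor triad there is i.
E is the secondary dominant of V (major triad on E): V/V.
A has root A, degree 5 in D minor, so V.
Dm: minor triad on D = scale degree 1 → i.

i - V/V - V - i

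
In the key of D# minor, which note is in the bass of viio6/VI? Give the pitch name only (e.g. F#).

The applied chord viio6/VI is rooted on A#: A#-C#-E.
The figure 6 means first inversion — the third is in the bass.

C#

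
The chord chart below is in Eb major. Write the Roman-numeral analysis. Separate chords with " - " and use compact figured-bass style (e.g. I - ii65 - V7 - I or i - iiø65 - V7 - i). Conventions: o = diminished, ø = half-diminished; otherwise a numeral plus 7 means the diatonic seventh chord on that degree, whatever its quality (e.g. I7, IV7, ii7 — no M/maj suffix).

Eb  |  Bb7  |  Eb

Eb has root Eb, degree 1 in Eb major, so I.
Bb7: dominant seventh chord on Bb = scale degree 5 → V7.
Eb: major triad on Eb = scale degree 1 → I.

I - V7 - I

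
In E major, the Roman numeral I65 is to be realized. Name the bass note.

I in E major has root E; the chord is E-G#-B-D#.
The figure 65 means first inversion — the third is in the bass.

G#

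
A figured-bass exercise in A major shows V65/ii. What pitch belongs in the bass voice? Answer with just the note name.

A#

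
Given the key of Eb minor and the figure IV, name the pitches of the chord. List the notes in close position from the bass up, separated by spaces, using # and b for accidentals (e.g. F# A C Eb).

Ab C Eb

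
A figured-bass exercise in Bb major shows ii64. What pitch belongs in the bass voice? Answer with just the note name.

G

ii in Bb major has root C; the chord is C-Eb-G.
The figure 64 means second inversion — the fifth is in the bass.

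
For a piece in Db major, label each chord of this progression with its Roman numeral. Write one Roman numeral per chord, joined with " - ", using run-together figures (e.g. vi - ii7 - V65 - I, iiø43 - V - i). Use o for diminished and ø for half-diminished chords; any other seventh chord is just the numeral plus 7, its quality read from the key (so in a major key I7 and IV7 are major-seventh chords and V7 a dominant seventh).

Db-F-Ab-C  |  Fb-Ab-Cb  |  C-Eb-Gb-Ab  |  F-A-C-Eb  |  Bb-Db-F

I7 - bIII - V65 - V7/vi - vi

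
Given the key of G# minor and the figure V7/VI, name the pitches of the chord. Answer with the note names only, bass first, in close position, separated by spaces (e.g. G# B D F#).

B D# F# A

The slash means an applied dominant: we want the dominant of VI. In G# minor, VI is E major, and its dominant is built on B.
Building a dominant seventh chord on B gives B-D#-F#-A.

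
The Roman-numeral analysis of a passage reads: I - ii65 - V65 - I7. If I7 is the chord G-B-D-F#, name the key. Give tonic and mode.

I7 is given as G-B-D-F# — a major seventh chord with root G.
If G is scale degree 1 and the mode makes that degree carry a major seventh chord, the tonic is G and the mode is major.

G major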